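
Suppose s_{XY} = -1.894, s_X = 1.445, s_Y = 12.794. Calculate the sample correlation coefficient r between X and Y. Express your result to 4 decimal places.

r = Cov(X,Y) / (s_X · s_Y) = -1.894 / (1.445 × 12.794)
  = -1.894 / 18.4873 ≈ -0.1024

-0.1024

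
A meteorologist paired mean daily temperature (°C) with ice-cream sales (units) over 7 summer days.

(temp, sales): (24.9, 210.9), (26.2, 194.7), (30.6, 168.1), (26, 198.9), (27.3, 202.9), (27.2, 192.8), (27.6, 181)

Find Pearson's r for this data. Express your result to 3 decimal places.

n = 7, Σx = 189.8, Σy = 1349.3, Σx² = 5165.7, Σy² = 261306.97, Σxy = 36446.74
nΣxy − ΣxΣy = 255127.18 − 256097.14 = -969.96
nΣx² − (Σx)² = 36159.9 − 36024.04 = 135.86; nΣy² − (Σy)² = 1829148.79 − 1820610.49 = 8538.3
r = -969.96 / √(135.86 × 8538.3) = -969.96 / 1077.0392 ≈ -0.901

-0.901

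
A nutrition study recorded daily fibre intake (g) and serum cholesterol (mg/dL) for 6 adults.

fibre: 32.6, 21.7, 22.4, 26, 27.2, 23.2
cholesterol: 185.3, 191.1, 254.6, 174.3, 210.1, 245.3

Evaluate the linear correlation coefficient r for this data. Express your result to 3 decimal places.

-0.506

n = 6, Σx = 153.1, Σy = 1260.7, Σx² = 3989.49, Σy² = 270371.05, Σxy = 31828.17
nΣxy − ΣxΣy = 190969.02 − 193013.17 = -2044.15
nΣx² − (Σx)² = 23936.94 − 23439.61 = 497.33; nΣy² − (Σy)² = 1622226.3 − 1589364.49 = 32861.81
r = -2044.15 / √(497.33 × 32861.81) = -2044.15 / 4042.6679 ≈ -0.506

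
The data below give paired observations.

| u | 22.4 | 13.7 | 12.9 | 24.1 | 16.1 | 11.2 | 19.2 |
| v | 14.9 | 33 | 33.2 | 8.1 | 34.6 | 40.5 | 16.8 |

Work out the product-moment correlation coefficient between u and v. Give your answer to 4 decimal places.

n = 7, Σu = 119.6, Σv = 181.1, Σu² = 2189.96, Σv² = 5598.51, Σuv = 2742.57
nΣuv − ΣuΣv = 19197.99 − 21659.56 = -2461.57
nΣu² − (Σu)² = 15329.72 − 14304.16 = 1025.56; nΣv² − (Σv)² = 39189.57 − 32797.21 = 6392.36
r = -2461.57 / √(1025.56 × 6392.36) = -2461.57 / 2560.4196 ≈ -0.9614

-0.9614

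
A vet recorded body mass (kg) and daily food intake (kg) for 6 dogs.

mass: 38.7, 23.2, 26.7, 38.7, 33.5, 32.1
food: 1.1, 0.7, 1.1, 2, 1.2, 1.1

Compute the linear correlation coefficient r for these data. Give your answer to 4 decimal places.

n = 6, Σx = 192.9, Σy = 7.2, Σx² = 6399.17, Σy² = 9.56, Σxy = 241.09
nΣxy − ΣxΣy = 1446.54 − 1388.88 = 57.66
nΣx² − (Σx)² = 38395.02 − 37210.41 = 1184.61; nΣy² − (Σy)² = 57.36 − 51.84 = 5.52
r = 57.66 / √(1184.61 × 5.52) = 57.66 / 80.8644 ≈ 0.7130

0.7130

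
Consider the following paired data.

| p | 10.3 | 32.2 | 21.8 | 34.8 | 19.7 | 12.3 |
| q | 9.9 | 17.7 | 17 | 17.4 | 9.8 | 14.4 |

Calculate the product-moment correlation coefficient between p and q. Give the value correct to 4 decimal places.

0.7275

n = 6, Σp = 131.1, Σq = 86.2, Σp² = 3368.59, Σq² = 1306.46, Σpq = 2018.21
nΣpq − ΣpΣq = 12109.26 − 11300.82 = 808.44
nΣp² − (Σp)² = 20211.54 − 17187.21 = 3024.33; nΣq² − (Σq)² = 7838.76 − 7430.44 = 408.32
r = 808.44 / √(3024.33 × 408.32) = 808.44 / 1111.2580 ≈ 0.7275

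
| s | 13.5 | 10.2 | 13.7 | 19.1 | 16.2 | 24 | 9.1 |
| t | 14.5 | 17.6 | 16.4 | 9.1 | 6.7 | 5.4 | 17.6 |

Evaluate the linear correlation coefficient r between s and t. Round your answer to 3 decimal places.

n = 7, Σs = 105.8, Σt = 87.3, Σs² = 1760.04, Σt² = 1255.59, Σst = 1172.06
nΣst − ΣsΣt = 8204.42 − 9236.34 = -1031.92
nΣs² − (Σs)² = 12320.28 − 11193.64 = 1126.64; nΣt² − (Σt)² = 8789.13 − 7621.29 = 1167.84
r = -1031.92 / √(1126.64 × 1167.84) = -1031.92 / 1147.0550 ≈ -0.900

-0.900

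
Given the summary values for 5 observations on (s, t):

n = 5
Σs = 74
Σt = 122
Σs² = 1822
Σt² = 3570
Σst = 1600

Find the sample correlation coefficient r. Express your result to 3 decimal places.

-0.313

r = (nΣst − ΣsΣt) / √[(nΣs² − (Σs)²)(nΣt² − (Σt)²)]
Numerator: 5×1600 − 74×122 = -1028
Denominator: √[(9110 − 5476)(17850 − 14884)] = √[3634 × 2966] = 3283.0541
r = -1028 / 3283.0541 ≈ -0.313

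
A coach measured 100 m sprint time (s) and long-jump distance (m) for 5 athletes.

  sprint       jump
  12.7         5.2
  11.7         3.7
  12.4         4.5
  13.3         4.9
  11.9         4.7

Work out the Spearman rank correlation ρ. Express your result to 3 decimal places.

0.800

Rank sprint: 4, 1, 3, 5, 2
Rank jump: 5, 1, 2, 4, 3
d = rank(sprint) − rank(jump): -1, 0, 1, 1, -1; Σd² = 4
ρ = 1 − 6Σd² / [n(n²−1)] = 1 − 6×4 / (5×24) = 1 − 24/120 ≈ 0.800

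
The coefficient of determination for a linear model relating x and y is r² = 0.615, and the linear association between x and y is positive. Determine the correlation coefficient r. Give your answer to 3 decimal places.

|r| = √0.615 = 0.784
The association is positive, so r = 0.784.

0.784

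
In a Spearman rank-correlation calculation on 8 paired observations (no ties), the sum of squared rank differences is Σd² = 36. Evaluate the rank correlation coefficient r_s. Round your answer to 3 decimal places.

0.571

ρ = 1 − 6Σd² / [n(n²−1)] = 1 − 6×36 / (8×63)
  = 1 − 216/504 = 1 − 0.4286 ≈ 0.571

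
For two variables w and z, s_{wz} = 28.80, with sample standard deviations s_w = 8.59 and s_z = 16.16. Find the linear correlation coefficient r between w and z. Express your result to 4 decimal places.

0.2075

r = Cov(w,z) / (s_w · s_z) = 28.80 / (8.59 × 16.16)
  = 28.80 / 138.8144 ≈ 0.2075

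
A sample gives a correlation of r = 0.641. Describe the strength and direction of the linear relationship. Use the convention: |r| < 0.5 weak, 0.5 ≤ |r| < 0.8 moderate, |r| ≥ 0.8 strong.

moderate positive

r = 0.641 > 0 so the relationship is positive.
|r| = 0.641, which falls in the moderate range.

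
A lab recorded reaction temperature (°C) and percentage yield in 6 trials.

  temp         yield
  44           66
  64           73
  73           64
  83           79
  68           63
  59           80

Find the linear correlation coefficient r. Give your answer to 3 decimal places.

n = 6, Σx = 391, Σy = 425, Σx² = 26355, Σy² = 30391, Σxy = 27809
nΣxy − ΣxΣy = 166854 − 166175 = 679
nΣx² − (Σx)² = 158130 − 152881 = 5249; nΣy² − (Σy)² = 182346 − 180625 = 1721
r = 679 / √(5249 × 1721) = 679 / 3005.5830 ≈ 0.226

0.226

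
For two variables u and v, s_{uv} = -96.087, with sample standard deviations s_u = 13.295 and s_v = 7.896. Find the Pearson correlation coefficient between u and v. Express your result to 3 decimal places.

-0.915

r = Cov(u,v) / (s_u · s_v) = -96.087 / (13.295 × 7.896)
  = -96.087 / 104.9773 ≈ -0.915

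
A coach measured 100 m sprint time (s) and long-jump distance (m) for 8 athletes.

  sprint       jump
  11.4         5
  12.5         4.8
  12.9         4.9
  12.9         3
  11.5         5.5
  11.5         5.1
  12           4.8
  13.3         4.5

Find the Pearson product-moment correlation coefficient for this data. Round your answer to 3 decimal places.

n = 8, Σx = 98, Σy = 37.6, Σx² = 1204.42, Σy² = 180.6, Σxy = 458.26
nΣxy − ΣxΣy = 3666.08 − 3684.8 = -18.72
nΣx² − (Σx)² = 9635.36 − 9604 = 31.36; nΣy² − (Σy)² = 1444.8 − 1413.76 = 31.04
r = -18.72 / √(31.36 × 31.04) = -18.72 / 31.1996 ≈ -0.600

-0.600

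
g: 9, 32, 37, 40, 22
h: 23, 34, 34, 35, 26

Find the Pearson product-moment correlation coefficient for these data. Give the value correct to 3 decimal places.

0.967

n = 5, Σg = 140, Σh = 152, Σg² = 4558, Σh² = 4742, Σgh = 4525
nΣgh − ΣgΣh = 22625 − 21280 = 1345
nΣg² − (Σg)² = 22790 − 19600 = 3190; nΣh² − (Σh)² = 23710 − 23104 = 606
r = 1345 / √(3190 × 606) = 1345 / 1390.3741 ≈ 0.967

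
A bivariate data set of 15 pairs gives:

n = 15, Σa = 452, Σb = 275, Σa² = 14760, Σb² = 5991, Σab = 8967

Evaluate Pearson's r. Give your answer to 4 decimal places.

0.6540

r = (nΣab − ΣaΣb) / √[(nΣa² − (Σa)²)(nΣb² − (Σb)²)]
Numerator: 15×8967 − 452×275 = 10205
Denominator: √[(221400 − 204304)(89865 − 75625)] = √[17096 × 14240] = 15602.7895
r = 10205 / 15602.7895 ≈ 0.6540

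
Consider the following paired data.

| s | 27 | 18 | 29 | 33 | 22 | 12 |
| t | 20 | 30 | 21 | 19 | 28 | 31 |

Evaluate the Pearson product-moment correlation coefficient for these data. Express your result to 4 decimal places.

-0.9450

n = 6, Σs = 141, Σt = 149, Σs² = 3611, Σt² = 3847, Σst = 3304
nΣst − ΣsΣt = 19824 − 21009 = -1185
nΣs² − (Σs)² = 21666 − 19881 = 1785; nΣt² − (Σt)² = 23082 − 22201 = 881
r = -1185 / √(1785 × 881) = -1185 / 1254.0275 ≈ -0.9450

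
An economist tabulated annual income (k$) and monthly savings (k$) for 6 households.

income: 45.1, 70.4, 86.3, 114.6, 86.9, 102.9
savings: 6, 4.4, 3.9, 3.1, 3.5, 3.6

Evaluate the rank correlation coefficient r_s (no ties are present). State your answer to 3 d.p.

-0.943

Rank income: 1, 2, 3, 6, 4, 5
Rank savings: 6, 5, 4, 1, 2, 3
d = rank(income) − rank(savings): -5, -3, -1, 5, 2, 2; Σd² = 68
ρ = 1 − 6Σd² / [n(n²−1)] = 1 − 6×68 / (6×35) = 1 − 408/210 ≈ -0.943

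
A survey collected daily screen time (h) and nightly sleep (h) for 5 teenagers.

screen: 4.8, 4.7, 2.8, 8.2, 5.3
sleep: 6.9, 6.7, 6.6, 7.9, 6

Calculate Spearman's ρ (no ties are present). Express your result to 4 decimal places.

Rank screen: 3, 2, 1, 5, 4
Rank sleep: 4, 3, 2, 5, 1
d = rank(screen) − rank(sleep): -1, -1, -1, 0, 3; Σd² = 12
ρ = 1 − 6Σd² / [n(n²−1)] = 1 − 6×12 / (5×24) = 1 − 72/120 ≈ 0.4000

0.4000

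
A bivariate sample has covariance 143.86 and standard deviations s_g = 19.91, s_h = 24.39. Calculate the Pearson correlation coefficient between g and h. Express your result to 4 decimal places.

r = Cov(g,h) / (s_g · s_h) = 143.86 / (19.91 × 24.39)
  = 143.86 / 485.6049 ≈ 0.2962

0.2962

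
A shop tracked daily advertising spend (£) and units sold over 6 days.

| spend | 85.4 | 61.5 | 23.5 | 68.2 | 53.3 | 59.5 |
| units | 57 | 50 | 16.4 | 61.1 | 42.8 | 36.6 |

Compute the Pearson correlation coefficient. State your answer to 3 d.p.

0.906

n = 6, Σx = 351.4, Σy = 263.9, Σx² = 22660.04, Σy² = 12922.57, Σxy = 16954.16
nΣxy − ΣxΣy = 101724.96 − 92734.46 = 8990.5
nΣx² − (Σx)² = 135960.24 − 123481.96 = 12478.28; nΣy² − (Σy)² = 77535.42 − 69643.21 = 7892.21
r = 8990.5 / √(12478.28 × 7892.21) = 8990.5 / 9923.7698 ≈ 0.906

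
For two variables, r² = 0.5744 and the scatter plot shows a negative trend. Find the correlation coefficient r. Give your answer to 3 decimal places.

|r| = √0.5744 = 0.758
The association is negative, so r = −0.758.

-0.758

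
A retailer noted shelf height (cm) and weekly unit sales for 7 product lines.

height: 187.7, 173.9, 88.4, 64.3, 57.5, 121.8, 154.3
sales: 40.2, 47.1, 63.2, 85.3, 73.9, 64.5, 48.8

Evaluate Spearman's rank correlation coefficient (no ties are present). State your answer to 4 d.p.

Rank height: 7, 6, 3, 2, 1, 4, 5
Rank sales: 1, 2, 4, 7, 6, 5, 3
d = rank(height) − rank(sales): 6, 4, -1, -5, -5, -1, 2; Σd² = 108
ρ = 1 − 6Σd² / [n(n²−1)] = 1 − 6×108 / (7×48) = 1 − 648/336 ≈ -0.9286

-0.9286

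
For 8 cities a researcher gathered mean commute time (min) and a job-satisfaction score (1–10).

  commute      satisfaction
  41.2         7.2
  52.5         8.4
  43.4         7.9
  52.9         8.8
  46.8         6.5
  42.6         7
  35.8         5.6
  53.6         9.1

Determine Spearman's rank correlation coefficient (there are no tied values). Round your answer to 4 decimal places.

0.8333

Rank commute: 2, 6, 4, 7, 5, 3, 1, 8
Rank satisfaction: 4, 6, 5, 7, 2, 3, 1, 8
d = rank(commute) − rank(satisfaction): -2, 0, -1, 0, 3, 0, 0, 0; Σd² = 14
ρ = 1 − 6Σd² / [n(n²−1)] = 1 − 6×14 / (8×63) = 1 − 84/504 ≈ 0.8333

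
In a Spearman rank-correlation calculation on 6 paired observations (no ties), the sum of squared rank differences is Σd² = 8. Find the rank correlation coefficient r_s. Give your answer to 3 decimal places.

0.771

ρ = 1 − 6Σd² / [n(n²−1)] = 1 − 6×8 / (6×35)
  = 1 − 48/210 = 1 − 0.2286 ≈ 0.771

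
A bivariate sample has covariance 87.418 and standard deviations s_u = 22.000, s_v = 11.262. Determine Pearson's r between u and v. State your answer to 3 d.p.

0.353

r = Cov(u,v) / (s_u · s_v) = 87.418 / (22.000 × 11.262)
  = 87.418 / 247.7640 ≈ 0.353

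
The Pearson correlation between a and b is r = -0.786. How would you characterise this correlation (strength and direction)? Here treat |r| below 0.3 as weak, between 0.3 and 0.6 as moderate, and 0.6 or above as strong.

r = -0.786 < 0 so the relationship is negative.
|r| = 0.786, which falls in the strong range.

strong negative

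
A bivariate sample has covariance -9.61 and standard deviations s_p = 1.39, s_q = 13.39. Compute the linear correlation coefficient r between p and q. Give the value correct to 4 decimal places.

r = Cov(p,q) / (s_p · s_q) = -9.61 / (1.39 × 13.39)
  = -9.61 / 18.6121 ≈ -0.5163

-0.5163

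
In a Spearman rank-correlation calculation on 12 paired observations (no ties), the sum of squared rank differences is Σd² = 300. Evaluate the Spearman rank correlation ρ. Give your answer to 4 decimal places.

ρ = 1 − 6Σd² / [n(n²−1)] = 1 − 6×300 / (12×143)
  = 1 − 1800/1716 = 1 − 1.04895 ≈ -0.0490

-0.0490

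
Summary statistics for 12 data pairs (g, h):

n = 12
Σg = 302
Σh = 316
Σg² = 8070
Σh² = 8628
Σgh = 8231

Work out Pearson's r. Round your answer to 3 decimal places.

0.733

r = (nΣgh − ΣgΣh) / √[(nΣg² − (Σg)²)(nΣh² − (Σh)²)]
Numerator: 12×8231 − 302×316 = 3340
Denominator: √[(96840 − 91204)(103536 − 99856)] = √[5636 × 3680] = 4554.1717
r = 3340 / 4554.1717 ≈ 0.733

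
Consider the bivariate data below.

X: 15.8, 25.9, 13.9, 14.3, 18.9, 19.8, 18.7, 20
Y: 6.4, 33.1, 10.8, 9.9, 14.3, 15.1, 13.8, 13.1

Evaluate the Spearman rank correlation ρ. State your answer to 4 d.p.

0.7619

Rank X: 3, 8, 1, 2, 5, 6, 4, 7
Rank Y: 1, 8, 3, 2, 6, 7, 5, 4
d = rank(X) − rank(Y): 2, 0, -2, 0, -1, -1, -1, 3; Σd² = 20
ρ = 1 − 6Σd² / [n(n²−1)] = 1 − 6×20 / (8×63) = 1 − 120/504 ≈ 0.7619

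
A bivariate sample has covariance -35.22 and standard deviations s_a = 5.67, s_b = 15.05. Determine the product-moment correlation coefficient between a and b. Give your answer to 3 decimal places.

r = Cov(a,b) / (s_a · s_b) = -35.22 / (5.67 × 15.05)
  = -35.22 / 85.3335 ≈ -0.413

-0.413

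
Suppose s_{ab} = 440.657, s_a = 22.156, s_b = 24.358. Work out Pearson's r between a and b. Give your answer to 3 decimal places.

0.817

r = Cov(a,b) / (s_a · s_b) = 440.657 / (22.156 × 24.358)
  = 440.657 / 539.6758 ≈ 0.817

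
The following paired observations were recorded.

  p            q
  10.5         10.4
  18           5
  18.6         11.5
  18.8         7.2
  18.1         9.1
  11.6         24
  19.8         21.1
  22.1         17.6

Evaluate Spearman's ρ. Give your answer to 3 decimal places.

Rank p: 1, 3, 5, 6, 4, 2, 7, 8
Rank q: 4, 1, 5, 2, 3, 8, 7, 6
d = rank(p) − rank(q): -3, 2, 0, 4, 1, -6, 0, 2; Σd² = 70
ρ = 1 − 6Σd² / [n(n²−1)] = 1 − 6×70 / (8×63) = 1 − 420/504 ≈ 0.167

0.167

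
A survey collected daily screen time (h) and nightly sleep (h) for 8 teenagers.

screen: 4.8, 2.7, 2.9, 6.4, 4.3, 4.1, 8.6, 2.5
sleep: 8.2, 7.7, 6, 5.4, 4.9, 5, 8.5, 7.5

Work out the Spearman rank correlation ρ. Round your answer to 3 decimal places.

0.167

Rank screen: 6, 2, 3, 7, 5, 4, 8, 1
Rank sleep: 7, 6, 4, 3, 1, 2, 8, 5
d = rank(screen) − rank(sleep): -1, -4, -1, 4, 4, 2, 0, -4; Σd² = 70
ρ = 1 − 6Σd² / [n(n²−1)] = 1 − 6×70 / (8×63) = 1 − 420/504 ≈ 0.167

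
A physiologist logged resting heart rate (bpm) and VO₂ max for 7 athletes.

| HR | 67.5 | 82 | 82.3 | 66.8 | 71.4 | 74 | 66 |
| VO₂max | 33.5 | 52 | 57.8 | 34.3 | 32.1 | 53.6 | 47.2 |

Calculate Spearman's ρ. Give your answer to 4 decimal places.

0.6071

Rank HR: 3, 6, 7, 2, 4, 5, 1
Rank VO₂max: 2, 5, 7, 3, 1, 6, 4
d = rank(HR) − rank(VO₂max): 1, 1, 0, -1, 3, -1, -3; Σd² = 22
ρ = 1 − 6Σd² / [n(n²−1)] = 1 − 6×22 / (7×48) = 1 − 132/336 ≈ 0.6071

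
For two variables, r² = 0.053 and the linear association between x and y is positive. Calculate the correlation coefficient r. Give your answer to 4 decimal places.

|r| = √0.053 = 0.2302
The association is positive, so r = 0.2302.

0.2302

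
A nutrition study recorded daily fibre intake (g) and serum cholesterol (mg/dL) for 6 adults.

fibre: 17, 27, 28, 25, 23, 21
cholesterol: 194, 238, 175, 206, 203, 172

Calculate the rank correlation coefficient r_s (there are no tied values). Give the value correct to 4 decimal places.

0.3143

Rank fibre: 1, 5, 6, 4, 3, 2
Rank cholesterol: 3, 6, 2, 5, 4, 1
d = rank(fibre) − rank(cholesterol): -2, -1, 4, -1, -1, 1; Σd² = 24
ρ = 1 − 6Σd² / [n(n²−1)] = 1 − 6×24 / (6×35) = 1 − 144/210 ≈ 0.3143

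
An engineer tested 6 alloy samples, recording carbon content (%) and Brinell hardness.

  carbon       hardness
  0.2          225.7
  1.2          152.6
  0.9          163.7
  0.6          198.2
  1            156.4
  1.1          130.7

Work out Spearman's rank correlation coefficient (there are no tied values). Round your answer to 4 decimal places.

-0.9429

Rank carbon: 1, 6, 3, 2, 4, 5
Rank hardness: 6, 2, 4, 5, 3, 1
d = rank(carbon) − rank(hardness): -5, 4, -1, -3, 1, 4; Σd² = 68
ρ = 1 − 6Σd² / [n(n²−1)] = 1 − 6×68 / (6×35) = 1 − 408/210 ≈ -0.9429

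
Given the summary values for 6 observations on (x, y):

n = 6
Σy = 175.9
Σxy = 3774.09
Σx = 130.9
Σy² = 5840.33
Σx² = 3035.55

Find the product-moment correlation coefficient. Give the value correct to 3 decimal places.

-0.181

r = (nΣxy − ΣxΣy) / √[(nΣx² − (Σx)²)(nΣy² − (Σy)²)]
Numerator: 6×3774.09 − 130.9×175.9 = -380.77
Denominator: √[(18213.3 − 17134.81)(35041.98 − 30940.81)] = √[1078.49 × 4101.17] = 2103.1098
r = -380.77 / 2103.1098 ≈ -0.181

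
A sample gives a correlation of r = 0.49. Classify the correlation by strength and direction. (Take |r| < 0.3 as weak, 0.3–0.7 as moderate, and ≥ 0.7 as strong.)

r = 0.49 > 0 so the relationship is positive.
|r| = 0.49, which falls in the moderate range.

moderate positive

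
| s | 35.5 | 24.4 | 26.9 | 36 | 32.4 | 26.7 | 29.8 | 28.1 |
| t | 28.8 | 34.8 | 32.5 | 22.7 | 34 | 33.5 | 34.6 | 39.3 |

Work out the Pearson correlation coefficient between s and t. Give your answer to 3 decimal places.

-0.716

n = 8, Σs = 239.8, Σt = 260.2, Σs² = 7315.52, Σt² = 8631.92, Σst = 7694.43
nΣst − ΣsΣt = 61555.44 − 62395.96 = -840.52
nΣs² − (Σs)² = 58524.16 − 57504.04 = 1020.12; nΣt² − (Σt)² = 69055.36 − 67704.04 = 1351.32
r = -840.52 / √(1020.12 × 1351.32) = -840.52 / 1174.0990 ≈ -0.716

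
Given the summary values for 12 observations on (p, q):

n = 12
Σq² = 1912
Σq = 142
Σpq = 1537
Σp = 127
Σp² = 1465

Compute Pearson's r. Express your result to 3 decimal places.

r = (nΣpq − ΣpΣq) / √[(nΣp² − (Σp)²)(nΣq² − (Σq)²)]
Numerator: 12×1537 − 127×142 = 410
Denominator: √[(17580 − 16129)(22944 − 20164)] = √[1451 × 2780] = 2008.4272
r = 410 / 2008.4272 ≈ 0.204

0.204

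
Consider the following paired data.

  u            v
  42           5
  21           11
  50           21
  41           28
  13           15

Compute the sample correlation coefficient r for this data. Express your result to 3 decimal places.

n = 5, Σu = 167, Σv = 80, Σu² = 6555, Σv² = 1596, Σuv = 2834
nΣuv − ΣuΣv = 14170 − 13360 = 810
nΣu² − (Σu)² = 32775 − 27889 = 4886; nΣv² − (Σv)² = 7980 − 6400 = 1580
r = 810 / √(4886 × 1580) = 810 / 2778.4672 ≈ 0.292

0.292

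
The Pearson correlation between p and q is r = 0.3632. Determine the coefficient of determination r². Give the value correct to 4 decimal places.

0.1319

r² = (0.3632)² = 0.1319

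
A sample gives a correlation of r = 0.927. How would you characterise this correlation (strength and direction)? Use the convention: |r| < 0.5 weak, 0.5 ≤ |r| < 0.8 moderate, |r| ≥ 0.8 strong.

r = 0.927 > 0 so the relationship is positive.
|r| = 0.927, which falls in the strong range.

strong positive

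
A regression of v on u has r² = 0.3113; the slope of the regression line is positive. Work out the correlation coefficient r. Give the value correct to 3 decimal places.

|r| = √0.3113 = 0.558
The association is positive, so r = 0.558.

0.558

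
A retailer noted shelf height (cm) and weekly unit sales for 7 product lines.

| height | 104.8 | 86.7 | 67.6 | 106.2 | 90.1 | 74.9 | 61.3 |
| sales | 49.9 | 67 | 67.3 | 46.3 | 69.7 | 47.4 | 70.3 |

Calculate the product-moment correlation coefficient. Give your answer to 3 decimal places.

-0.574

n = 7, Σx = 591.6, Σy = 417.9, Σx² = 51833.84, Σy² = 25698.93, Σxy = 34644.58
nΣxy − ΣxΣy = 242512.06 − 247229.64 = -4717.58
nΣx² − (Σx)² = 362836.88 − 349990.56 = 12846.32; nΣy² − (Σy)² = 179892.51 − 174640.41 = 5252.1
r = -4717.58 / √(12846.32 × 5252.1) = -4717.58 / 8214.0220 ≈ -0.574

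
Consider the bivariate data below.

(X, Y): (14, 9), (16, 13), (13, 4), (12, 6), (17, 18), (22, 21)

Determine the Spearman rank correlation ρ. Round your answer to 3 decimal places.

0.943

Rank X: 3, 4, 2, 1, 5, 6
Rank Y: 3, 4, 1, 2, 5, 6
d = rank(X) − rank(Y): 0, 0, 1, -1, 0, 0; Σd² = 2
ρ = 1 − 6Σd² / [n(n²−1)] = 1 − 6×2 / (6×35) = 1 − 12/210 ≈ 0.943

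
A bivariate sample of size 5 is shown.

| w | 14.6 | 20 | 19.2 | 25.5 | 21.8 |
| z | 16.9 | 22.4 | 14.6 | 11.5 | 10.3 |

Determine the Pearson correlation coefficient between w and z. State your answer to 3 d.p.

n = 5, Σw = 101.1, Σz = 75.7, Σw² = 2107.29, Σz² = 1238.87, Σwz = 1492.85
nΣwz − ΣwΣz = 7464.25 − 7653.27 = -189.02
nΣw² − (Σw)² = 10536.45 − 10221.21 = 315.24; nΣz² − (Σz)² = 6194.35 − 5730.49 = 463.86
r = -189.02 / √(315.24 × 463.86) = -189.02 / 382.3967 ≈ -0.494

-0.494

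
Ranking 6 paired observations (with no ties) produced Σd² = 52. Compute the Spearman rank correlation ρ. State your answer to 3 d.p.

ρ = 1 − 6Σd² / [n(n²−1)] = 1 − 6×52 / (6×35)
  = 1 − 312/210 = 1 − 1.4857 ≈ -0.486

-0.486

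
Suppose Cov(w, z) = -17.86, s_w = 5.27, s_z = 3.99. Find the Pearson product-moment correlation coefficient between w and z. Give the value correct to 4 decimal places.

r = Cov(w,z) / (s_w · s_z) = -17.86 / (5.27 × 3.99)
  = -17.86 / 21.0273 ≈ -0.8494

-0.8494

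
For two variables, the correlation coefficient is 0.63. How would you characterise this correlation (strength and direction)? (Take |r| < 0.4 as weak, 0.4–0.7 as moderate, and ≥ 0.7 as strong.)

moderate positive

r = 0.63 > 0 so the relationship is positive.
|r| = 0.63, which falls in the moderate range.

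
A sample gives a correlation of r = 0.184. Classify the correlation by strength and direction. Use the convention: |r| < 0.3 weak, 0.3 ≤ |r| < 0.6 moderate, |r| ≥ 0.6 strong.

r = 0.184 > 0 so the relationship is positive.
|r| = 0.184, which falls in the weak range.

weak positive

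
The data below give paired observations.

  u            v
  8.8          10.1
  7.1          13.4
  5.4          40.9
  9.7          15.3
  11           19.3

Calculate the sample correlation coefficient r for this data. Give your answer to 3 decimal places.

n = 5, Σu = 42, Σv = 99, Σu² = 372.1, Σv² = 2560.96, Σuv = 765.59
nΣuv − ΣuΣv = 3827.95 − 4158 = -330.05
nΣu² − (Σu)² = 1860.5 − 1764 = 96.5; nΣv² − (Σv)² = 12804.8 − 9801 = 3003.8
r = -330.05 / √(96.5 × 3003.8) = -330.05 / 538.3927 ≈ -0.613

-0.613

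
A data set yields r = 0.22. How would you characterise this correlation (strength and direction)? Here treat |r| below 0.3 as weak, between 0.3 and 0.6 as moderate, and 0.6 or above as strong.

r = 0.22 > 0 so the relationship is positive.
|r| = 0.22, which falls in the weak range.

weak positive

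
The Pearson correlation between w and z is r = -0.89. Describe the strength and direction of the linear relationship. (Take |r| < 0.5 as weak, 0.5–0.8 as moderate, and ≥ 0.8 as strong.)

r = -0.89 < 0 so the relationship is negative.
|r| = 0.89, which falls in the strong range.

strong negative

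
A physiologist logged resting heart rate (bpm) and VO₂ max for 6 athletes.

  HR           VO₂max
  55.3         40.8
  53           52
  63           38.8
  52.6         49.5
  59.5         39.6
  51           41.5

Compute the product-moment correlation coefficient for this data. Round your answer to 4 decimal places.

n = 6, Σx = 334.4, Σy = 262.2, Σx² = 18744.1, Σy² = 11614.74, Σxy = 14533.04
nΣxy − ΣxΣy = 87198.24 − 87679.68 = -481.44
nΣx² − (Σx)² = 112464.6 − 111823.36 = 641.24; nΣy² − (Σy)² = 69688.44 − 68748.84 = 939.6
r = -481.44 / √(641.24 × 939.6) = -481.44 / 776.2146 ≈ -0.6202

-0.6202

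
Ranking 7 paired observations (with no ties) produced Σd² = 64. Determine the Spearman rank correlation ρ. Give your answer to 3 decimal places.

ρ = 1 − 6Σd² / [n(n²−1)] = 1 − 6×64 / (7×48)
  = 1 − 384/336 = 1 − 1.1429 ≈ -0.143

-0.143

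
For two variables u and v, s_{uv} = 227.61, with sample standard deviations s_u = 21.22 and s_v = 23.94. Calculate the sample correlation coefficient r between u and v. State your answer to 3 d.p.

r = Cov(u,v) / (s_u · s_v) = 227.61 / (21.22 × 23.94)
  = 227.61 / 508.0068 ≈ 0.448

0.448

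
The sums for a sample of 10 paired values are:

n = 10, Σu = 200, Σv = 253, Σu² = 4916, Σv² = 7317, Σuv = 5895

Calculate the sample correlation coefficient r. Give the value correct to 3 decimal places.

r = (nΣuv − ΣuΣv) / √[(nΣu² − (Σu)²)(nΣv² − (Σv)²)]
Numerator: 10×5895 − 200×253 = 8350
Denominator: √[(49160 − 40000)(73170 − 64009)] = √[9160 × 9161] = 9160.5000
r = 8350 / 9160.5000 ≈ 0.912

0.912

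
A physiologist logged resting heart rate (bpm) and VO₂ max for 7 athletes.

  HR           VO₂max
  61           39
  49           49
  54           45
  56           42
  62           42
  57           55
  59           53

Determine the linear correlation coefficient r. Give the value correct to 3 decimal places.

n = 7, Σx = 398, Σy = 325, Σx² = 22748, Σy² = 15309, Σxy = 18428
nΣxy − ΣxΣy = 128996 − 129350 = -354
nΣx² − (Σx)² = 159236 − 158404 = 832; nΣy² − (Σy)² = 107163 − 105625 = 1538
r = -354 / √(832 × 1538) = -354 / 1131.2011 ≈ -0.313

-0.313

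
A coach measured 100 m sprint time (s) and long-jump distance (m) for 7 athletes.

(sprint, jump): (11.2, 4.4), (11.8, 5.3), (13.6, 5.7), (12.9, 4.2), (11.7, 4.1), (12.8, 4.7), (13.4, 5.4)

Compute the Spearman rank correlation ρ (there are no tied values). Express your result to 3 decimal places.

0.679

Rank sprint: 1, 3, 7, 5, 2, 4, 6
Rank jump: 3, 5, 7, 2, 1, 4, 6
d = rank(sprint) − rank(jump): -2, -2, 0, 3, 1, 0, 0; Σd² = 18
ρ = 1 − 6Σd² / [n(n²−1)] = 1 − 6×18 / (7×48) = 1 − 108/336 ≈ 0.679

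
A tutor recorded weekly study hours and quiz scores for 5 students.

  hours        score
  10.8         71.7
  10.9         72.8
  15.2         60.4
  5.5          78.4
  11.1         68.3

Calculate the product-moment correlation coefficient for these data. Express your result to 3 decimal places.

-0.950

n = 5, Σx = 53.5, Σy = 351.6, Σx² = 619.95, Σy² = 24900.34, Σxy = 3675.29
nΣxy − ΣxΣy = 18376.45 − 18810.6 = -434.15
nΣx² − (Σx)² = 3099.75 − 2862.25 = 237.5; nΣy² − (Σy)² = 124501.7 − 123622.56 = 879.14
r = -434.15 / √(237.5 × 879.14) = -434.15 / 456.9417 ≈ -0.950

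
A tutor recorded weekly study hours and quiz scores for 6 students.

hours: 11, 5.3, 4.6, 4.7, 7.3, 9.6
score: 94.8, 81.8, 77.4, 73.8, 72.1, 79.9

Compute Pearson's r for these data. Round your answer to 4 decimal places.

n = 6, Σx = 42.5, Σy = 479.8, Σx² = 337.79, Σy² = 38697.9, Σxy = 3472.61
nΣxy − ΣxΣy = 20835.66 − 20391.5 = 444.16
nΣx² − (Σx)² = 2026.74 − 1806.25 = 220.49; nΣy² − (Σy)² = 232187.4 − 230208.04 = 1979.36
r = 444.16 / √(220.49 × 1979.36) = 444.16 / 660.6278 ≈ 0.6723

0.6723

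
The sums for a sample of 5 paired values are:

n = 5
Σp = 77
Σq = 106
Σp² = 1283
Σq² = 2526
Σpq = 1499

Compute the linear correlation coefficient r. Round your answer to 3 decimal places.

r = (nΣpq − ΣpΣq) / √[(nΣp² − (Σp)²)(nΣq² − (Σq)²)]
Numerator: 5×1499 − 77×106 = -667
Denominator: √[(6415 − 5929)(12630 − 11236)] = √[486 × 1394] = 823.0942
r = -667 / 823.0942 ≈ -0.810

-0.810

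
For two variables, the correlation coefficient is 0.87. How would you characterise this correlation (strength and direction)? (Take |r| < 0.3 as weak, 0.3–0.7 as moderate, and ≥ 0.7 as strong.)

r = 0.87 > 0 so the relationship is positive.
|r| = 0.87, which falls in the strong range.

strong positive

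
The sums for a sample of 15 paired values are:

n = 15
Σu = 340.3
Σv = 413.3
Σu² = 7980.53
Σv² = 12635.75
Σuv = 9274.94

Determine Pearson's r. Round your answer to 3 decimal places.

-0.178

r = (nΣuv − ΣuΣv) / √[(nΣu² − (Σu)²)(nΣv² − (Σv)²)]
Numerator: 15×9274.94 − 340.3×413.3 = -1521.89
Denominator: √[(119707.95 − 115804.09)(189536.25 − 170816.89)] = √[3903.86 × 18719.36] = 8548.5531
r = -1521.89 / 8548.5531 ≈ -0.178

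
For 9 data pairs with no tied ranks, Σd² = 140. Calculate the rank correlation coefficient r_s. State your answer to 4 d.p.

-0.1667

ρ = 1 − 6Σd² / [n(n²−1)] = 1 − 6×140 / (9×80)
  = 1 − 840/720 = 1 − 1.16667 ≈ -0.1667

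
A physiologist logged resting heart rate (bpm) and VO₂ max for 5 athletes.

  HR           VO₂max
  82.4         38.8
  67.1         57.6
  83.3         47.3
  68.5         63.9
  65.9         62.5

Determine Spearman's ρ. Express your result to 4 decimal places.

Rank HR: 4, 2, 5, 3, 1
Rank VO₂max: 1, 3, 2, 5, 4
d = rank(HR) − rank(VO₂max): 3, -1, 3, -2, -3; Σd² = 32
ρ = 1 − 6Σd² / [n(n²−1)] = 1 − 6×32 / (5×24) = 1 − 192/120 ≈ -0.6000

-0.6000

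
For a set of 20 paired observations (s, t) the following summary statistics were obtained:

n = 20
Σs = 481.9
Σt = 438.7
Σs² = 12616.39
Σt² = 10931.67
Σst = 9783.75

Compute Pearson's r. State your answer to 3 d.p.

r = (nΣst − ΣsΣt) / √[(nΣs² − (Σs)²)(nΣt² − (Σt)²)]
Numerator: 20×9783.75 − 481.9×438.7 = -15734.53
Denominator: √[(252327.8 − 232227.61)(218633.4 − 192457.69)] = √[20100.19 × 26175.71] = 22937.6709
r = -15734.53 / 22937.6709 ≈ -0.686

-0.686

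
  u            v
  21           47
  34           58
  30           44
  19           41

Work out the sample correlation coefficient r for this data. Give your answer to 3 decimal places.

n = 4, Σu = 104, Σv = 190, Σu² = 2858, Σv² = 9190, Σuv = 5058
nΣuv − ΣuΣv = 20232 − 19760 = 472
nΣu² − (Σu)² = 11432 − 10816 = 616; nΣv² − (Σv)² = 36760 − 36100 = 660
r = 472 / √(616 × 660) = 472 / 637.6206 ≈ 0.740

0.740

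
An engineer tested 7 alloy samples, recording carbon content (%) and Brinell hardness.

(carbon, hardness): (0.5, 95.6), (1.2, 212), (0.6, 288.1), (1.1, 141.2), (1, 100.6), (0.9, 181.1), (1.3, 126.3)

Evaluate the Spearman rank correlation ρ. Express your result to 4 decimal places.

0.1071

Rank carbon: 1, 6, 2, 5, 4, 3, 7
Rank hardness: 1, 6, 7, 4, 2, 5, 3
d = rank(carbon) − rank(hardness): 0, 0, -5, 1, 2, -2, 4; Σd² = 50
ρ = 1 − 6Σd² / [n(n²−1)] = 1 − 6×50 / (7×48) = 1 − 300/336 ≈ 0.1071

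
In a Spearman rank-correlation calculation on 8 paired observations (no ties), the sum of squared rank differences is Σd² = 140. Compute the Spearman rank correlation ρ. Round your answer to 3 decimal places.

-0.667

ρ = 1 − 6Σd² / [n(n²−1)] = 1 − 6×140 / (8×63)
  = 1 − 840/504 = 1 − 1.6667 ≈ -0.667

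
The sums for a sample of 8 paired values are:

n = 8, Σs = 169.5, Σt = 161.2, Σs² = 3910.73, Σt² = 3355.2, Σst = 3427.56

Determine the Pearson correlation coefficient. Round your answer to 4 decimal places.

r = (nΣst − ΣsΣt) / √[(nΣs² − (Σs)²)(nΣt² − (Σt)²)]
Numerator: 8×3427.56 − 169.5×161.2 = 97.08
Denominator: √[(31285.84 − 28730.25)(26841.6 − 25985.44)] = √[2555.59 × 856.16] = 1479.1869
r = 97.08 / 1479.1869 ≈ 0.0656

0.0656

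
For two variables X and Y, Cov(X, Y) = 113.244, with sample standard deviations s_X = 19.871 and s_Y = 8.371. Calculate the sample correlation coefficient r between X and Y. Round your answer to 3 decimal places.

r = Cov(X,Y) / (s_X · s_Y) = 113.244 / (19.871 × 8.371)
  = 113.244 / 166.3401 ≈ 0.681

0.681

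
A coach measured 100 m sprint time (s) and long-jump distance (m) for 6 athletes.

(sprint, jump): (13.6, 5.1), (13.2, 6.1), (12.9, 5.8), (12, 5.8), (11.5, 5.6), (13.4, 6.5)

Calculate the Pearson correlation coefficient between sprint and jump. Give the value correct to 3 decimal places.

n = 6, Σx = 76.6, Σy = 34.9, Σx² = 981.42, Σy² = 204.11, Σxy = 445.8
nΣxy − ΣxΣy = 2674.8 − 2673.34 = 1.46
nΣx² − (Σx)² = 5888.52 − 5867.56 = 20.96; nΣy² − (Σy)² = 1224.66 − 1218.01 = 6.65
r = 1.46 / √(20.96 × 6.65) = 1.46 / 11.8061 ≈ 0.124

0.124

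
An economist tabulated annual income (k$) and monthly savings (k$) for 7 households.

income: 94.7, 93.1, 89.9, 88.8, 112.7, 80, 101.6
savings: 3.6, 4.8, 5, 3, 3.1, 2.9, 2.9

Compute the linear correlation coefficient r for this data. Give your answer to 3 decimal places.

-0.151

n = 7, Σx = 660.8, Σy = 25.3, Σx² = 63027, Σy² = 96.43, Σxy = 2379.71
nΣxy − ΣxΣy = 16657.97 − 16718.24 = -60.27
nΣx² − (Σx)² = 441189 − 436656.64 = 4532.36; nΣy² − (Σy)² = 675.01 − 640.09 = 34.92
r = -60.27 / √(4532.36 × 34.92) = -60.27 / 397.8316 ≈ -0.151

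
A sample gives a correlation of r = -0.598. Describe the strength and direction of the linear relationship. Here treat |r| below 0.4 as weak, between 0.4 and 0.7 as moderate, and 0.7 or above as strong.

r = -0.598 < 0 so the relationship is negative.
|r| = 0.598, which falls in the moderate range.

moderate negative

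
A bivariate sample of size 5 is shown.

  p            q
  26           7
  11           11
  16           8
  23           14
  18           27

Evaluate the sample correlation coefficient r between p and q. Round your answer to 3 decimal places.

n = 5, Σp = 94, Σq = 67, Σp² = 1906, Σq² = 1159, Σpq = 1239
nΣpq − ΣpΣq = 6195 − 6298 = -103
nΣp² − (Σp)² = 9530 − 8836 = 694; nΣq² − (Σq)² = 5795 − 4489 = 1306
r = -103 / √(694 × 1306) = -103 / 952.0315 ≈ -0.108

-0.108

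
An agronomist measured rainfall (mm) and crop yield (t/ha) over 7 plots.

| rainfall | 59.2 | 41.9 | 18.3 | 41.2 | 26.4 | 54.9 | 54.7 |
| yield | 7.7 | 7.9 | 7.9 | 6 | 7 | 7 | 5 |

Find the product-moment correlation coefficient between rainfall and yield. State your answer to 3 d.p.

-0.336

n = 7, Σx = 296.6, Σy = 48.5, Σx² = 13995.64, Σy² = 343.11, Σxy = 2021.22
nΣxy − ΣxΣy = 14148.54 − 14385.1 = -236.56
nΣx² − (Σx)² = 97969.48 − 87971.56 = 9997.92; nΣy² − (Σy)² = 2401.77 − 2352.25 = 49.52
r = -236.56 / √(9997.92 × 49.52) = -236.56 / 703.6313 ≈ -0.336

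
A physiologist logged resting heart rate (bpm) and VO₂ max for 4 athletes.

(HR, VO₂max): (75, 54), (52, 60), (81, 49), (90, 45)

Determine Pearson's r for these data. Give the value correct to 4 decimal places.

n = 4, Σx = 298, Σy = 208, Σx² = 22990, Σy² = 10942, Σxy = 15189
nΣxy − ΣxΣy = 60756 − 61984 = -1228
nΣx² − (Σx)² = 91960 − 88804 = 3156; nΣy² − (Σy)² = 43768 − 43264 = 504
r = -1228 / √(3156 × 504) = -1228 / 1261.1994 ≈ -0.9737

-0.9737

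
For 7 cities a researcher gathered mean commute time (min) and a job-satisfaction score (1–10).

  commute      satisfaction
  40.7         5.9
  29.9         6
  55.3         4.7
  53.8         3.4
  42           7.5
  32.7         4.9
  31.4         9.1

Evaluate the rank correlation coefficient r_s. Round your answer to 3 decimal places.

Rank commute: 4, 1, 7, 6, 5, 3, 2
Rank satisfaction: 4, 5, 2, 1, 6, 3, 7
d = rank(commute) − rank(satisfaction): 0, -4, 5, 5, -1, 0, -5; Σd² = 92
ρ = 1 − 6Σd² / [n(n²−1)] = 1 − 6×92 / (7×48) = 1 − 552/336 ≈ -0.643

-0.643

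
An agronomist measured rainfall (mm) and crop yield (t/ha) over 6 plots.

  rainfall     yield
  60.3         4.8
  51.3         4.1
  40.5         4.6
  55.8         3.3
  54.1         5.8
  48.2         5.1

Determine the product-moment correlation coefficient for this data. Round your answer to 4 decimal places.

n = 6, Σx = 310.2, Σy = 27.7, Σx² = 16271.72, Σy² = 131.55, Σxy = 1429.81
nΣxy − ΣxΣy = 8578.86 − 8592.54 = -13.68
nΣx² − (Σx)² = 97630.32 − 96224.04 = 1406.28; nΣy² − (Σy)² = 789.3 − 767.29 = 22.01
r = -13.68 / √(1406.28 × 22.01) = -13.68 / 175.9324 ≈ -0.0778

-0.0778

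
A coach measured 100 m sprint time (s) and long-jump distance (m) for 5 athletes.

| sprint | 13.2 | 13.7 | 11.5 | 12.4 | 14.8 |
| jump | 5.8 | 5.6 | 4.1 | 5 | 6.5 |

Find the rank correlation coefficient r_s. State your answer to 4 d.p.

0.9000

Rank sprint: 3, 4, 1, 2, 5
Rank jump: 4, 3, 1, 2, 5
d = rank(sprint) − rank(jump): -1, 1, 0, 0, 0; Σd² = 2
ρ = 1 − 6Σd² / [n(n²−1)] = 1 − 6×2 / (5×24) = 1 − 12/120 ≈ 0.9000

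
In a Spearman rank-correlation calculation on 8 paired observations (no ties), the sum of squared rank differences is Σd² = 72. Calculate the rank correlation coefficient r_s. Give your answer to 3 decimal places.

ρ = 1 − 6Σd² / [n(n²−1)] = 1 − 6×72 / (8×63)
  = 1 − 432/504 = 1 − 0.8571 ≈ 0.143

0.143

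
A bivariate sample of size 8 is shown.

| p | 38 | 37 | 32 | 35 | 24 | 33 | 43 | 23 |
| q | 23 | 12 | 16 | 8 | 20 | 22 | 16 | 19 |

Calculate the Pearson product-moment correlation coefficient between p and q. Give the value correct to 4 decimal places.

n = 8, Σp = 265, Σq = 136, Σp² = 9105, Σq² = 2494, Σpq = 4441
nΣpq − ΣpΣq = 35528 − 36040 = -512
nΣp² − (Σp)² = 72840 − 70225 = 2615; nΣq² − (Σq)² = 19952 − 18496 = 1456
r = -512 / √(2615 × 1456) = -512 / 1951.2663 ≈ -0.2624

-0.2624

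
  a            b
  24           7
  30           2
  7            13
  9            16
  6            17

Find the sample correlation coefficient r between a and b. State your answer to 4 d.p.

n = 5, Σa = 76, Σb = 55, Σa² = 1642, Σb² = 767, Σab = 565
nΣab − ΣaΣb = 2825 − 4180 = -1355
nΣa² − (Σa)² = 8210 − 5776 = 2434; nΣb² − (Σb)² = 3835 − 3025 = 810
r = -1355 / √(2434 × 810) = -1355 / 1404.1154 ≈ -0.9650

-0.9650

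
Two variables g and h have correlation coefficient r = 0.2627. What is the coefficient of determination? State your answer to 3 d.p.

0.069

r² = (0.2627)² = 0.069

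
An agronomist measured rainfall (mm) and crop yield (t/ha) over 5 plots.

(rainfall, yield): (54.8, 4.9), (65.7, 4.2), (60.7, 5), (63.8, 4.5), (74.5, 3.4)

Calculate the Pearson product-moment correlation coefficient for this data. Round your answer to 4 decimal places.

n = 5, Σx = 319.5, Σy = 22, Σx² = 20624.71, Σy² = 98.46, Σxy = 1388.36
nΣxy − ΣxΣy = 6941.8 − 7029 = -87.2
nΣx² − (Σx)² = 103123.55 − 102080.25 = 1043.3; nΣy² − (Σy)² = 492.3 − 484 = 8.3
r = -87.2 / √(1043.3 × 8.3) = -87.2 / 93.0558 ≈ -0.9371

-0.9371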